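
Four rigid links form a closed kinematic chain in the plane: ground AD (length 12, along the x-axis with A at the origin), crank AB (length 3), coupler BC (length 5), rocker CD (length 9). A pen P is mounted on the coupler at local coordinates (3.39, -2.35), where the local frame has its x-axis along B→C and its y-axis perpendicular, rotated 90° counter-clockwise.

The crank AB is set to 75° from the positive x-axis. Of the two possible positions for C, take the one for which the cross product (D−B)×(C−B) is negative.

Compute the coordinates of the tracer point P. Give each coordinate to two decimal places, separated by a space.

A=(0,0), D=(12.00,0)
B = A + 3.00·(cos75°, sin75°) = (0.7765, 2.8978)
|BD| = 11.5916
circle(B,5.00) ∩ circle(D,9.00): a=3.3803, h=3.6843
  candidates: C₊=(4.9704,5.6200) cross=42.707; C₋=(3.1284,-1.5145) cross=-42.707
  mode - wants cross < 0 → take C=(3.1284,-1.5145) (cross=-42.707)
ex = (C−B)/|BC| = (0.4704,-0.8825); ey = (0.8825,0.4704)
P = B + 3.39·ex + -2.35·ey = (0.2972,-1.1992)

0.30 -1.20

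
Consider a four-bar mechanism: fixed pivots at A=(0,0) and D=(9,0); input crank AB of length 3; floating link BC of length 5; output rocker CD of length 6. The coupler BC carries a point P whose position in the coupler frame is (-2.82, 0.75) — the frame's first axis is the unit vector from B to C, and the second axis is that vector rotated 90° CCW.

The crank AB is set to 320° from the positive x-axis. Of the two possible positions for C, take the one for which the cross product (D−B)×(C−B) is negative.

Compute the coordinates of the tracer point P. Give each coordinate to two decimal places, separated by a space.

0.67 0.50

A=(0,0), D=(9.00,0)
B = A + 3.00·(cos320°, sin320°) = (2.2981, -1.9284)
|BD| = 6.9738
circle(B,5.00) ∩ circle(D,6.00): a=2.6982, h=4.2095
  candidates: C₊=(3.7272,2.8631) cross=29.356; C₋=(6.0551,-5.2276) cross=-29.356
  mode - wants cross < 0 → take C=(6.0551,-5.2276) (cross=-29.356)
ex = (C−B)/|BC| = (0.7514,-0.6598); ey = (0.6598,0.7514)
P = B + -2.82·ex + 0.75·ey = (0.6741,0.4960)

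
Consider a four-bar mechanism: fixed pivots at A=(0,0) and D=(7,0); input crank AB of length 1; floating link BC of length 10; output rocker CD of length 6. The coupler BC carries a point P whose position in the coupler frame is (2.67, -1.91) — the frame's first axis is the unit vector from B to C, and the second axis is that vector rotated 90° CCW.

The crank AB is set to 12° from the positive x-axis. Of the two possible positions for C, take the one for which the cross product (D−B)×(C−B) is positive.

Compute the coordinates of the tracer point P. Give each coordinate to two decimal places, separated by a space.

4.25 -0.02

A=(0,0), D=(7.00,0)
B = A + 1.00·(cos12°, sin12°) = (0.9781, 0.2079)
|BD| = 6.0254
circle(B,10.00) ∩ circle(D,6.00): a=8.3235, h=5.5425
  candidates: C₊=(9.4880,5.4599) cross=33.396; C₋=(9.1055,-5.6184) cross=-33.396
  mode + wants cross > 0 → take C=(9.4880,5.4599) (cross=33.396)
ex = (C−B)/|BC| = (0.8510,0.5252); ey = (-0.5252,0.8510)
P = B + 2.67·ex + -1.91·ey = (4.2534,-0.0152)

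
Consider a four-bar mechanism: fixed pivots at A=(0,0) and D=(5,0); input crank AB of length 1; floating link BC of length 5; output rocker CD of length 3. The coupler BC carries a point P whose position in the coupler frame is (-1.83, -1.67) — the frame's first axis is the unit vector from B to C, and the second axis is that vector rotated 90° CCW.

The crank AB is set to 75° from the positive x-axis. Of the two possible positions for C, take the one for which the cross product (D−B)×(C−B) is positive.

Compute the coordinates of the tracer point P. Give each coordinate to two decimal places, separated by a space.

A=(0,0), D=(5.00,0)
B = A + 1.00·(cos75°, sin75°) = (0.2588, 0.9659)
|BD| = 4.8386
circle(B,5.00) ∩ circle(D,3.00): a=4.0727, h=2.9006
  candidates: C₊=(4.8286,2.9951) cross=14.035; C₋=(3.6705,-2.6893) cross=-14.035
  mode + wants cross > 0 → take C=(4.8286,2.9951) (cross=14.035)
ex = (C−B)/|BC| = (0.9139,0.4058); ey = (-0.4058,0.9139)
P = B + -1.83·ex + -1.67·ey = (-0.7360,-1.3030)

-0.74 -1.30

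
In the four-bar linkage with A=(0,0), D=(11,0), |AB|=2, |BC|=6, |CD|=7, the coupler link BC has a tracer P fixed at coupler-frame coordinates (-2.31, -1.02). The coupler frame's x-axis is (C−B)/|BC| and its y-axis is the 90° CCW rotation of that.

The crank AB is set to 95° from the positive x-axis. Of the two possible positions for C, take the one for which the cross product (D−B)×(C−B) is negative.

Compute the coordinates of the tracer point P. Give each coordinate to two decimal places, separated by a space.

-2.58 2.77

A=(0,0), D=(11.00,0)
B = A + 2.00·(cos95°, sin95°) = (-0.1743, 1.9924)
|BD| = 11.3505
circle(B,6.00) ∩ circle(D,7.00): a=5.1026, h=3.1565
  candidates: C₊=(5.4031,4.2042) cross=35.828; C₋=(4.2950,-2.0108) cross=-35.828
  mode - wants cross < 0 → take C=(4.2950,-2.0108) (cross=-35.828)
ex = (C−B)/|BC| = (0.7449,-0.6672); ey = (0.6672,0.7449)
P = B + -2.31·ex + -1.02·ey = (-2.5755,2.7738)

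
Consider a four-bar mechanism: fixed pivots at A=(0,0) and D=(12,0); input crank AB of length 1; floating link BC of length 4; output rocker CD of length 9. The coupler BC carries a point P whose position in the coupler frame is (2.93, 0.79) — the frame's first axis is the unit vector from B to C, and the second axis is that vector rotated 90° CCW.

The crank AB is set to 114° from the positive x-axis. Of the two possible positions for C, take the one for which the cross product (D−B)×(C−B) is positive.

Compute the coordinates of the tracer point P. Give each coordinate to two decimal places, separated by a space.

A=(0,0), D=(12.00,0)
B = A + 1.00·(cos114°, sin114°) = (-0.4067, 0.9135)
|BD| = 12.4403
circle(B,4.00) ∩ circle(D,9.00): a=3.6077, h=1.7276
  candidates: C₊=(3.3181,2.3715) cross=21.492; C₋=(3.0643,-1.0743) cross=-21.492
  mode + wants cross > 0 → take C=(3.3181,2.3715) (cross=21.492)
ex = (C−B)/|BC| = (0.9312,0.3645); ey = (-0.3645,0.9312)
P = B + 2.93·ex + 0.79·ey = (2.0337,2.7172)

2.03 2.72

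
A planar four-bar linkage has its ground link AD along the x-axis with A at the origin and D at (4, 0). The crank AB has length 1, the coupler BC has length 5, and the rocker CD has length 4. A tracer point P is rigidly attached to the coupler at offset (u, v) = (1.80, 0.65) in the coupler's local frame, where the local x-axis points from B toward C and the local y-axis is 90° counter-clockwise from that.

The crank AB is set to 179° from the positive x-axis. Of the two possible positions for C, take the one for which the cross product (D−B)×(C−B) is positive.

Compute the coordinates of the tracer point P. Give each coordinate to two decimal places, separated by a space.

-0.25 1.78

A=(0,0), D=(4.00,0)
B = A + 1.00·(cos179°, sin179°) = (-0.9998, 0.0175)
|BD| = 4.9999
circle(B,5.00) ∩ circle(D,4.00): a=3.4000, h=3.6661
  candidates: C₊=(2.4129,3.6717) cross=18.330; C₋=(2.3873,-3.6605) cross=-18.330
  mode + wants cross > 0 → take C=(2.4129,3.6717) (cross=18.330)
ex = (C−B)/|BC| = (0.6825,0.7308); ey = (-0.7308,0.6825)
P = B + 1.80·ex + 0.65·ey = (-0.2463,1.7766)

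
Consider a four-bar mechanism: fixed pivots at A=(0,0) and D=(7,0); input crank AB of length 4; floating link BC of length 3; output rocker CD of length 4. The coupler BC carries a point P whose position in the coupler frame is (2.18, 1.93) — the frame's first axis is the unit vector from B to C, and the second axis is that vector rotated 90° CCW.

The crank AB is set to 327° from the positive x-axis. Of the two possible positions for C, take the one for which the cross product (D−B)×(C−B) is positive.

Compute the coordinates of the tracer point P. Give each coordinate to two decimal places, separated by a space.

1.23 -0.18

A=(0,0), D=(7.00,0)
B = A + 4.00·(cos327°, sin327°) = (3.3547, -2.1786)
|BD| = 4.2467
circle(B,3.00) ∩ circle(D,4.00): a=1.2992, h=2.7041
  candidates: C₊=(3.0827,0.8091) cross=11.483; C₋=(5.8571,-3.8332) cross=-11.483
  mode + wants cross > 0 → take C=(3.0827,0.8091) (cross=11.483)
ex = (C−B)/|BC| = (-0.0907,0.9959); ey = (-0.9959,-0.0907)
P = B + 2.18·ex + 1.93·ey = (1.2350,-0.1825)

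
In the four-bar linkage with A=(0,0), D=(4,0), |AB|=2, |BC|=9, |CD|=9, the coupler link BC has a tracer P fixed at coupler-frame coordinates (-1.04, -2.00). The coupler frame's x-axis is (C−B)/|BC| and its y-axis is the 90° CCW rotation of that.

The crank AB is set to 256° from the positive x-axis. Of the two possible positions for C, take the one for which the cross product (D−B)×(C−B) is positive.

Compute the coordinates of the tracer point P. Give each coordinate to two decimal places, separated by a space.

1.64 -2.70

A=(0,0), D=(4.00,0)
B = A + 2.00·(cos256°, sin256°) = (-0.4838, -1.9406)
|BD| = 4.8858
circle(B,9.00) ∩ circle(D,9.00): a=2.4429, h=8.6621
  candidates: C₊=(-1.6825,6.9792) cross=42.321; C₋=(5.1986,-8.9198) cross=-42.321
  mode + wants cross > 0 → take C=(-1.6825,6.9792) (cross=42.321)
ex = (C−B)/|BC| = (-0.1332,0.9911); ey = (-0.9911,-0.1332)
P = B + -1.04·ex + -2.00·ey = (1.6368,-2.7050)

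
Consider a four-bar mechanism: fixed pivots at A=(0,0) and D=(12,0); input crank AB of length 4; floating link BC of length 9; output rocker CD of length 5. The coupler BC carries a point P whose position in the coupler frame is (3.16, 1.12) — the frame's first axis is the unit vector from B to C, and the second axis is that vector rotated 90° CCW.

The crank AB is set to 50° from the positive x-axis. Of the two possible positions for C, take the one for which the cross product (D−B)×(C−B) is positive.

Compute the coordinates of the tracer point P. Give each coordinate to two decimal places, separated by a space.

A=(0,0), D=(12.00,0)
B = A + 4.00·(cos50°, sin50°) = (2.5712, 3.0642)
|BD| = 9.9143
circle(B,9.00) ∩ circle(D,5.00): a=7.7813, h=4.5222
  candidates: C₊=(11.3692,4.9600) cross=44.835; C₋=(8.5738,-3.6416) cross=-44.835
  mode + wants cross > 0 → take C=(11.3692,4.9600) (cross=44.835)
ex = (C−B)/|BC| = (0.9776,0.2107); ey = (-0.2107,0.9776)
P = B + 3.16·ex + 1.12·ey = (5.4243,4.8247)

5.42 4.82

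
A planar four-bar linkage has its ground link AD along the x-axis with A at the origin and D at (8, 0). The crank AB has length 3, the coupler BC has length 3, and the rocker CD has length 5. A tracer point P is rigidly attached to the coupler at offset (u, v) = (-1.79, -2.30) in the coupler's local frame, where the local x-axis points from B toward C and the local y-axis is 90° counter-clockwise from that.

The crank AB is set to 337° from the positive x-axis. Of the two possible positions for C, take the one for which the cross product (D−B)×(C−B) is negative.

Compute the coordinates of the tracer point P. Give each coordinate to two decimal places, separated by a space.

A=(0,0), D=(8.00,0)
B = A + 3.00·(cos337°, sin337°) = (2.7615, -1.1722)
|BD| = 5.3680
circle(B,3.00) ∩ circle(D,5.00): a=1.1937, h=2.7523
  candidates: C₊=(3.3254,1.7743) cross=14.774; C₋=(4.5274,-3.5974) cross=-14.774
  mode - wants cross < 0 → take C=(4.5274,-3.5974) (cross=-14.774)
ex = (C−B)/|BC| = (0.5886,-0.8084); ey = (0.8084,0.5886)
P = B + -1.79·ex + -2.30·ey = (-0.1515,-1.0790)

-0.15 -1.08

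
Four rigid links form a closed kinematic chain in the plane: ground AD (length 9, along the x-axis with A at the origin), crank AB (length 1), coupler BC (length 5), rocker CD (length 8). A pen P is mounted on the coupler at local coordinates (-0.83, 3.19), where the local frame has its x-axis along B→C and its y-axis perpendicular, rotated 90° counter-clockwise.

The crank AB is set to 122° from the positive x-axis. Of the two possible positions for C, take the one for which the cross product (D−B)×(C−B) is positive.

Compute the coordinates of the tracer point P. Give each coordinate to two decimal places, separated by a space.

-3.55 2.18

A=(0,0), D=(9.00,0)
B = A + 1.00·(cos122°, sin122°) = (-0.5299, 0.8480)
|BD| = 9.5676
circle(B,5.00) ∩ circle(D,8.00): a=2.7457, h=4.1787
  candidates: C₊=(2.5753,4.7669) cross=39.980; C₋=(1.8345,-3.5576) cross=-39.980
  mode + wants cross > 0 → take C=(2.5753,4.7669) (cross=39.980)
ex = (C−B)/|BC| = (0.6210,0.7838); ey = (-0.7838,0.6210)
P = B + -0.83·ex + 3.19·ey = (-3.5456,2.1787)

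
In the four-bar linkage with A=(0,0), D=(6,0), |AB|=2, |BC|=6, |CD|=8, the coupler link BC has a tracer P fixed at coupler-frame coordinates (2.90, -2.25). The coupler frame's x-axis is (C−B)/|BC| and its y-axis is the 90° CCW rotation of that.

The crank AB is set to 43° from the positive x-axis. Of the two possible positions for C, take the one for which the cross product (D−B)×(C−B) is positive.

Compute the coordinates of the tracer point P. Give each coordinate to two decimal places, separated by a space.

A=(0,0), D=(6.00,0)
B = A + 2.00·(cos43°, sin43°) = (1.4627, 1.3640)
|BD| = 4.7379
circle(B,6.00) ∩ circle(D,8.00): a=-0.5860, h=5.9713
  candidates: C₊=(2.6206,7.2512) cross=28.291; C₋=(-0.8175,-4.1858) cross=-28.291
  mode + wants cross > 0 → take C=(2.6206,7.2512) (cross=28.291)
ex = (C−B)/|BC| = (0.1930,0.9812); ey = (-0.9812,0.1930)
P = B + 2.90·ex + -2.25·ey = (4.2301,3.7753)

4.23 3.78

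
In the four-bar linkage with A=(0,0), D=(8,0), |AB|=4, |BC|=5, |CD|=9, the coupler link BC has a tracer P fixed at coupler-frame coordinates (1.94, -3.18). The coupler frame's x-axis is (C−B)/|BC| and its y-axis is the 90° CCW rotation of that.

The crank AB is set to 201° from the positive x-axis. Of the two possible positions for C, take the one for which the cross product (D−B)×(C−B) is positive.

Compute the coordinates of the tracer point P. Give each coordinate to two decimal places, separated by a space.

-0.04 -1.87

A=(0,0), D=(8.00,0)
B = A + 4.00·(cos201°, sin201°) = (-3.7343, -1.4335)
|BD| = 11.8216
circle(B,5.00) ∩ circle(D,9.00): a=3.5422, h=3.5288
  candidates: C₊=(-0.6461,2.4988) cross=41.716; C₋=(0.2097,-4.5067) cross=-41.716
  mode + wants cross > 0 → take C=(-0.6461,2.4988) (cross=41.716)
ex = (C−B)/|BC| = (0.6176,0.7865); ey = (-0.7865,0.6176)
P = B + 1.94·ex + -3.18·ey = (-0.0352,-1.8718)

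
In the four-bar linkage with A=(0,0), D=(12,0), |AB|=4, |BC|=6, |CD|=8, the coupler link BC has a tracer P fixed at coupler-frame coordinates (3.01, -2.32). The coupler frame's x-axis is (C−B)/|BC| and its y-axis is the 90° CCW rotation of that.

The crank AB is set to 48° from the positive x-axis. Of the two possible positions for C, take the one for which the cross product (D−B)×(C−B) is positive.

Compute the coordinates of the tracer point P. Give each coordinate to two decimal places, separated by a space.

A=(0,0), D=(12.00,0)
B = A + 4.00·(cos48°, sin48°) = (2.6765, 2.9726)
|BD| = 9.7859
circle(B,6.00) ∩ circle(D,8.00): a=3.4623, h=4.9002
  candidates: C₊=(7.4637,6.5896) cross=47.953; C₋=(4.4867,-2.7478) cross=-47.953
  mode + wants cross > 0 → take C=(7.4637,6.5896) (cross=47.953)
ex = (C−B)/|BC| = (0.7979,0.6028); ey = (-0.6028,0.7979)
P = B + 3.01·ex + -2.32·ey = (6.4767,2.9360)

6.48 2.94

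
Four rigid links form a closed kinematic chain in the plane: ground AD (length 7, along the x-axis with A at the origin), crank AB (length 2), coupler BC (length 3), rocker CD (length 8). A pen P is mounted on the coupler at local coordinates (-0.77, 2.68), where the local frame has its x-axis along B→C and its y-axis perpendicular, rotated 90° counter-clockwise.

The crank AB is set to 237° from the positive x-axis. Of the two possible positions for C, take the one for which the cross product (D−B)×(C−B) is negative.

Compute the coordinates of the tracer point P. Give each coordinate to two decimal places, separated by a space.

A=(0,0), D=(7.00,0)
B = A + 2.00·(cos237°, sin237°) = (-1.0893, -1.6773)
|BD| = 8.2613
circle(B,3.00) ∩ circle(D,8.00): a=0.8019, h=2.8908
  candidates: C₊=(-0.8910,1.3161) cross=23.882; C₋=(0.2829,-4.3451) cross=-23.882
  mode - wants cross < 0 → take C=(0.2829,-4.3451) (cross=-23.882)
ex = (C−B)/|BC| = (0.4574,-0.8893); ey = (0.8893,0.4574)
P = B + -0.77·ex + 2.68·ey = (0.9418,0.2332)

0.94 0.23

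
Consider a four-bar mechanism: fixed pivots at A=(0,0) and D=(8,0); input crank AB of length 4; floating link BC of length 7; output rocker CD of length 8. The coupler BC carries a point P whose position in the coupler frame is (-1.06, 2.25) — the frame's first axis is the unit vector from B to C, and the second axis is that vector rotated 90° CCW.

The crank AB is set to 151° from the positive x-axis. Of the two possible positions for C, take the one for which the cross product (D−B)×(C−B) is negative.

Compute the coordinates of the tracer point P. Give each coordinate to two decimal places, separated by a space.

A=(0,0), D=(8.00,0)
B = A + 4.00·(cos151°, sin151°) = (-3.4985, 1.9392)
|BD| = 11.6609
circle(B,7.00) ∩ circle(D,8.00): a=5.1873, h=4.7003
  candidates: C₊=(2.3982,5.7114) cross=54.809; C₋=(0.8349,-3.5582) cross=-54.809
  mode - wants cross < 0 → take C=(0.8349,-3.5582) (cross=-54.809)
ex = (C−B)/|BC| = (0.6191,-0.7854); ey = (0.7854,0.6191)
P = B + -1.06·ex + 2.25·ey = (-2.3876,4.1646)

-2.39 4.16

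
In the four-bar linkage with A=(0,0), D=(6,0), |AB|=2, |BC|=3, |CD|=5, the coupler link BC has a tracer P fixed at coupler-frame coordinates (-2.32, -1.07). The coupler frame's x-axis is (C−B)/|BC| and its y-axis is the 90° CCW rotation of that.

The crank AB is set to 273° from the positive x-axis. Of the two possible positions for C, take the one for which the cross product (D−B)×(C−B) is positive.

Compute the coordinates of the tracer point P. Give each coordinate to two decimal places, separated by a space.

A=(0,0), D=(6.00,0)
B = A + 2.00·(cos273°, sin273°) = (0.1047, -1.9973)
|BD| = 6.2245
circle(B,3.00) ∩ circle(D,5.00): a=1.8270, h=2.3795
  candidates: C₊=(1.0715,0.8427) cross=14.811; C₋=(2.5986,-3.6647) cross=-14.811
  mode + wants cross > 0 → take C=(1.0715,0.8427) (cross=14.811)
ex = (C−B)/|BC| = (0.3223,0.9466); ey = (-0.9466,0.3223)
P = B + -2.32·ex + -1.07·ey = (0.3699,-4.5383)

0.37 -4.54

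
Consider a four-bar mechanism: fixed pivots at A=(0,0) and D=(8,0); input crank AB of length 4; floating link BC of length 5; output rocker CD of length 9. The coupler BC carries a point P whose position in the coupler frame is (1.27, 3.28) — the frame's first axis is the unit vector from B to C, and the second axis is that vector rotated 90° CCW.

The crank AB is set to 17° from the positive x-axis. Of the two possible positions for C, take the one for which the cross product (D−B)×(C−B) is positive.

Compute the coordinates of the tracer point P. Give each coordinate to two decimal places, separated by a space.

A=(0,0), D=(8.00,0)
B = A + 4.00·(cos17°, sin17°) = (3.8252, 1.1695)
|BD| = 4.3355
circle(B,5.00) ∩ circle(D,9.00): a=-4.2906, h=2.5673
  candidates: C₊=(0.3862,4.7990) cross=11.130; C₋=(-0.9988,-0.1453) cross=-11.130
  mode + wants cross > 0 → take C=(0.3862,4.7990) (cross=11.130)
ex = (C−B)/|BC| = (-0.6878,0.7259); ey = (-0.7259,-0.6878)
P = B + 1.27·ex + 3.28·ey = (0.5708,-0.1646)

0.57 -0.16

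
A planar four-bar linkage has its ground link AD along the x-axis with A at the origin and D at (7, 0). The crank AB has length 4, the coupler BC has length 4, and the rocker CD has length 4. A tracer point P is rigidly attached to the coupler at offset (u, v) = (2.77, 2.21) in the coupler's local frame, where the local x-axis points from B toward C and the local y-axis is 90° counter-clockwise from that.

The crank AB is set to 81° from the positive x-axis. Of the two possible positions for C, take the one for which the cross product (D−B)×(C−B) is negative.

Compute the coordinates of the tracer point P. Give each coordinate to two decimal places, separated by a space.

A=(0,0), D=(7.00,0)
B = A + 4.00·(cos81°, sin81°) = (0.6257, 3.9508)
|BD| = 7.4993
circle(B,4.00) ∩ circle(D,4.00): a=3.7497, h=1.3929
  candidates: C₊=(4.5467,3.1593) cross=10.446; C₋=(3.0791,0.7915) cross=-10.446
  mode - wants cross < 0 → take C=(3.0791,0.7915) (cross=-10.446)
ex = (C−B)/|BC| = (0.6133,-0.7898); ey = (0.7898,0.6133)
P = B + 2.77·ex + 2.21·ey = (4.0702,3.1184)

4.07 3.12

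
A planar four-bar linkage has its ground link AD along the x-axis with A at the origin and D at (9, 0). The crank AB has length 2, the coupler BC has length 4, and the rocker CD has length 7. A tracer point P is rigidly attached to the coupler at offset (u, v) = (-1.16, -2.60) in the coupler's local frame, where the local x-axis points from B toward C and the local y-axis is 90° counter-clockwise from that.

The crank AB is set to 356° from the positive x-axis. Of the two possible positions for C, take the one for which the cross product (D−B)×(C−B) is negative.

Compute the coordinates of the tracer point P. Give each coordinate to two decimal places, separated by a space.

-0.84 0.17

A=(0,0), D=(9.00,0)
B = A + 2.00·(cos356°, sin356°) = (1.9951, -0.1395)
|BD| = 7.0063
circle(B,4.00) ∩ circle(D,7.00): a=1.1481, h=3.8317
  candidates: C₊=(3.0667,3.7143) cross=26.846; C₋=(3.2193,-3.9476) cross=-26.846
  mode - wants cross < 0 → take C=(3.2193,-3.9476) (cross=-26.846)
ex = (C−B)/|BC| = (0.3060,-0.9520); ey = (0.9520,0.3060)
P = B + -1.16·ex + -2.60·ey = (-0.8351,0.1691)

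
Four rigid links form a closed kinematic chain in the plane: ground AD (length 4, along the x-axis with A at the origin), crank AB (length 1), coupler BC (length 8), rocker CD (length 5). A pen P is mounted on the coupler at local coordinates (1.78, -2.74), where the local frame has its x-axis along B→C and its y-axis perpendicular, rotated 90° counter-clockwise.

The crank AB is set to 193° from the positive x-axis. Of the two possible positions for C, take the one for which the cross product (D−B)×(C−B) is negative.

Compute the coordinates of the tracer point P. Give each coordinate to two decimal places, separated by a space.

-1.04 -3.49

A=(0,0), D=(4.00,0)
B = A + 1.00·(cos193°, sin193°) = (-0.9744, -0.2250)
|BD| = 4.9795
circle(B,8.00) ∩ circle(D,5.00): a=6.4058, h=4.7922
  candidates: C₊=(5.2084,4.8518) cross=23.863; C₋=(5.6414,-4.7229) cross=-23.863
  mode - wants cross < 0 → take C=(5.6414,-4.7229) (cross=-23.863)
ex = (C−B)/|BC| = (0.8270,-0.5622); ey = (0.5622,0.8270)
P = B + 1.78·ex + -2.74·ey = (-1.0429,-3.4916)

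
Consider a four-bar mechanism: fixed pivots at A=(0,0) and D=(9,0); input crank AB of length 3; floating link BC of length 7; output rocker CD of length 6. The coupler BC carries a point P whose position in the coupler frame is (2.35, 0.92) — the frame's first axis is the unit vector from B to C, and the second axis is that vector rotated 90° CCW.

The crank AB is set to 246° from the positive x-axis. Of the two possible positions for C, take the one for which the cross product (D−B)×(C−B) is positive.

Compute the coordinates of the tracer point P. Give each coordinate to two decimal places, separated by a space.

-0.31 -0.39

A=(0,0), D=(9.00,0)
B = A + 3.00·(cos246°, sin246°) = (-1.2202, -2.7406)
|BD| = 10.5813
circle(B,7.00) ∩ circle(D,6.00): a=5.9049, h=3.7592
  candidates: C₊=(3.5096,2.4197) cross=39.777; C₋=(5.4569,-4.8421) cross=-39.777
  mode + wants cross > 0 → take C=(3.5096,2.4197) (cross=39.777)
ex = (C−B)/|BC| = (0.6757,0.7372); ey = (-0.7372,0.6757)
P = B + 2.35·ex + 0.92·ey = (-0.3106,-0.3866)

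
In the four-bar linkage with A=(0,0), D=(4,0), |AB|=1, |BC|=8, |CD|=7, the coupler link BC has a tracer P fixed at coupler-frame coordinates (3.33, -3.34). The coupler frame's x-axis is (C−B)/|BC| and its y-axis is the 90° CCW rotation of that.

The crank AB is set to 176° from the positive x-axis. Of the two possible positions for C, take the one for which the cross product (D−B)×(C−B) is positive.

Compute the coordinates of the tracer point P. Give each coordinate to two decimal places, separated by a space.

3.58 1.22

A=(0,0), D=(4.00,0)
B = A + 1.00·(cos176°, sin176°) = (-0.9976, 0.0698)
|BD| = 4.9981
circle(B,8.00) ∩ circle(D,7.00): a=3.9996, h=6.9284
  candidates: C₊=(3.0984,6.9417) cross=34.629; C₋=(2.9050,-6.9138) cross=-34.629
  mode + wants cross > 0 → take C=(3.0984,6.9417) (cross=34.629)
ex = (C−B)/|BC| = (0.5120,0.8590); ey = (-0.8590,0.5120)
P = B + 3.33·ex + -3.34·ey = (3.5764,1.2202)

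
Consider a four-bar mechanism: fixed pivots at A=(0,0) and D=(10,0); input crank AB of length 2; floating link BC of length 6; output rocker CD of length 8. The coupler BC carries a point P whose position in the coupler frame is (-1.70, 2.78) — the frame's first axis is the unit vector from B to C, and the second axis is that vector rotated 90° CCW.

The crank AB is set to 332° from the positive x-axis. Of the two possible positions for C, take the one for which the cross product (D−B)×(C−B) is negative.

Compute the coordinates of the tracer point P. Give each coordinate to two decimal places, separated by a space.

A=(0,0), D=(10.00,0)
B = A + 2.00·(cos332°, sin332°) = (1.7659, -0.9389)
|BD| = 8.2875
circle(B,6.00) ∩ circle(D,8.00): a=2.4544, h=5.4750
  candidates: C₊=(3.5842,4.7789) cross=45.374; C₋=(4.8248,-6.1006) cross=-45.374
  mode - wants cross < 0 → take C=(4.8248,-6.1006) (cross=-45.374)
ex = (C−B)/|BC| = (0.5098,-0.8603); ey = (0.8603,0.5098)
P = B + -1.70·ex + 2.78·ey = (3.2908,1.9408)

3.29 1.94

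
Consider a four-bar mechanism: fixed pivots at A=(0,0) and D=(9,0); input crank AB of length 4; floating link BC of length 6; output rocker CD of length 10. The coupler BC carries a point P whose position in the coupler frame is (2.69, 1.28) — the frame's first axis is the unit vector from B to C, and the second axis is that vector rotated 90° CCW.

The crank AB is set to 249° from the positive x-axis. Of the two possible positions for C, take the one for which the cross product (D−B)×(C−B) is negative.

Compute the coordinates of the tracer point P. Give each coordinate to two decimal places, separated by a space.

1.39 -4.69

A=(0,0), D=(9.00,0)
B = A + 4.00·(cos249°, sin249°) = (-1.4335, -3.7343)
|BD| = 11.0816
circle(B,6.00) ∩ circle(D,10.00): a=2.6532, h=5.3815
  candidates: C₊=(-0.7490,2.2265) cross=59.636; C₋=(2.8780,-7.9070) cross=-59.636
  mode - wants cross < 0 → take C=(2.8780,-7.9070) (cross=-59.636)
ex = (C−B)/|BC| = (0.7186,-0.6954); ey = (0.6954,0.7186)
P = B + 2.69·ex + 1.28·ey = (1.3897,-4.6853)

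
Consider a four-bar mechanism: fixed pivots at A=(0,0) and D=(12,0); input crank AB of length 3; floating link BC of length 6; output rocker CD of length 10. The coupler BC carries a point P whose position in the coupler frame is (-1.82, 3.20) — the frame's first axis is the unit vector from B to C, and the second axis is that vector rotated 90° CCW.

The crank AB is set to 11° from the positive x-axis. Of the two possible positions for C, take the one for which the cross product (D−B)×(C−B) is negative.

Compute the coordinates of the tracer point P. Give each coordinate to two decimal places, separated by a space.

5.93 2.72

A=(0,0), D=(12.00,0)
B = A + 3.00·(cos11°, sin11°) = (2.9449, 0.5724)
|BD| = 9.0732
circle(B,6.00) ∩ circle(D,10.00): a=1.0097, h=5.9144
  candidates: C₊=(4.3257,6.4114) cross=53.663; C₋=(3.5795,-5.3939) cross=-53.663
  mode - wants cross < 0 → take C=(3.5795,-5.3939) (cross=-53.663)
ex = (C−B)/|BC| = (0.1058,-0.9944); ey = (0.9944,0.1058)
P = B + -1.82·ex + 3.20·ey = (5.9344,2.7207)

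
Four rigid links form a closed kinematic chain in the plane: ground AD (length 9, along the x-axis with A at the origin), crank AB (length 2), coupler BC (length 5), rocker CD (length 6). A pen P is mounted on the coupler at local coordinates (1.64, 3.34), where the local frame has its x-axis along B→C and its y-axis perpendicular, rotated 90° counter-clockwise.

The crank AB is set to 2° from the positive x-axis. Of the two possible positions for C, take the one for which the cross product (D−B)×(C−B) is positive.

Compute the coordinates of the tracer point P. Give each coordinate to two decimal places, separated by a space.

0.12 3.28

A=(0,0), D=(9.00,0)
B = A + 2.00·(cos2°, sin2°) = (1.9988, 0.0698)
|BD| = 7.0016
circle(B,5.00) ∩ circle(D,6.00): a=2.7152, h=4.1985
  candidates: C₊=(4.7557,4.2410) cross=29.396; C₋=(4.6720,-4.1556) cross=-29.396
  mode + wants cross > 0 → take C=(4.7557,4.2410) (cross=29.396)
ex = (C−B)/|BC| = (0.5514,0.8342); ey = (-0.8342,0.5514)
P = B + 1.64·ex + 3.34·ey = (0.1167,3.2796)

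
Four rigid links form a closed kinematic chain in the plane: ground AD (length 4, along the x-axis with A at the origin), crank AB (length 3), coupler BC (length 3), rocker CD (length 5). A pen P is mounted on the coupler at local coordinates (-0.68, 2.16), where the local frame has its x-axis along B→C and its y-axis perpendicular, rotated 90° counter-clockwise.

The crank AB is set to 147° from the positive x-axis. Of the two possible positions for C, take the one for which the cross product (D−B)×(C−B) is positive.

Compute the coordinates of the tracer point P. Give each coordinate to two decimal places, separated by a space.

-4.18 3.17

A=(0,0), D=(4.00,0)
B = A + 3.00·(cos147°, sin147°) = (-2.5160, 1.6339)
|BD| = 6.7177
circle(B,3.00) ∩ circle(D,5.00): a=2.1680, h=2.0736
  candidates: C₊=(0.0912,3.1179) cross=13.930; C₋=(-0.9175,-0.9047) cross=-13.930
  mode + wants cross > 0 → take C=(0.0912,3.1179) (cross=13.930)
ex = (C−B)/|BC| = (0.8691,0.4947); ey = (-0.4947,0.8691)
P = B + -0.68·ex + 2.16·ey = (-4.1755,3.1748)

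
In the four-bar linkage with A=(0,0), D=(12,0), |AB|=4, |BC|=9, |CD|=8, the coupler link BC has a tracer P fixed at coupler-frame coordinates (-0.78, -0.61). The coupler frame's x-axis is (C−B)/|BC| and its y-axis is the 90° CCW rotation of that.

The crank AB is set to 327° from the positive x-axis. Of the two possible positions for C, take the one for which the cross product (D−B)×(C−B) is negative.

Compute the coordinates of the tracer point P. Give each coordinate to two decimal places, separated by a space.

A=(0,0), D=(12.00,0)
B = A + 4.00·(cos327°, sin327°) = (3.3547, -2.1786)
|BD| = 8.9156
circle(B,9.00) ∩ circle(D,8.00): a=5.4112, h=7.1916
  candidates: C₊=(6.8445,6.1173) cross=64.117; C₋=(10.3591,-7.8299) cross=-64.117
  mode - wants cross < 0 → take C=(10.3591,-7.8299) (cross=-64.117)
ex = (C−B)/|BC| = (0.7783,-0.6279); ey = (0.6279,0.7783)
P = B + -0.78·ex + -0.61·ey = (2.3646,-2.1635)

2.36 -2.16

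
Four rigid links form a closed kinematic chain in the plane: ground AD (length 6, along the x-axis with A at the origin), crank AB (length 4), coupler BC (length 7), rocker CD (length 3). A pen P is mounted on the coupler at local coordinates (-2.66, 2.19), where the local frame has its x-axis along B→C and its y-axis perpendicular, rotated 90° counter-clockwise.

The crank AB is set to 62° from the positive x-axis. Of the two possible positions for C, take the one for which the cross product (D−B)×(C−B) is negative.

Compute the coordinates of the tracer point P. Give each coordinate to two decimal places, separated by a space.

2.71 6.88

A=(0,0), D=(6.00,0)
B = A + 4.00·(cos62°, sin62°) = (1.8779, 3.5318)
|BD| = 5.4282
circle(B,7.00) ∩ circle(D,3.00): a=6.3986, h=2.8387
  candidates: C₊=(8.5839,1.5243) cross=15.409; C₋=(4.8899,-2.7871) cross=-15.409
  mode - wants cross < 0 → take C=(4.8899,-2.7871) (cross=-15.409)
ex = (C−B)/|BC| = (0.4303,-0.9027); ey = (0.9027,0.4303)
P = B + -2.66·ex + 2.19·ey = (2.7102,6.8753)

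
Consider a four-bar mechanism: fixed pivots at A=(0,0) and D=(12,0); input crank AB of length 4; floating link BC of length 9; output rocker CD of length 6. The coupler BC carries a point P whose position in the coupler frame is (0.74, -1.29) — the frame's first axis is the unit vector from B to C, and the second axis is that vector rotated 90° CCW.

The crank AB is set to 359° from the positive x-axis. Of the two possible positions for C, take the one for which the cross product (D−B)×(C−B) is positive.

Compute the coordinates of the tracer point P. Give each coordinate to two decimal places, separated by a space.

5.41 -0.55

A=(0,0), D=(12.00,0)
B = A + 4.00·(cos359°, sin359°) = (3.9994, -0.0698)
|BD| = 8.0009
circle(B,9.00) ∩ circle(D,6.00): a=6.8126, h=5.8812
  candidates: C₊=(10.7605,5.8706) cross=47.055; C₋=(10.8631,-5.8913) cross=-47.055
  mode + wants cross > 0 → take C=(10.7605,5.8706) (cross=47.055)
ex = (C−B)/|BC| = (0.7512,0.6600); ey = (-0.6600,0.7512)
P = B + 0.74·ex + -1.29·ey = (5.4068,-0.5505)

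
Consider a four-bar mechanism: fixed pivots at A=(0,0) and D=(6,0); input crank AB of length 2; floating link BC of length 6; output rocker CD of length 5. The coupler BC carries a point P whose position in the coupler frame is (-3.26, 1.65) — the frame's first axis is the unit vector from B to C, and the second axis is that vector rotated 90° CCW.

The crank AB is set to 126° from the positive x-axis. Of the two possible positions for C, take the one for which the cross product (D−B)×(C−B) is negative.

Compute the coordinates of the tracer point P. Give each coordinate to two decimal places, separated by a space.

A=(0,0), D=(6.00,0)
B = A + 2.00·(cos126°, sin126°) = (-1.1756, 1.6180)
|BD| = 7.3557
circle(B,6.00) ∩ circle(D,5.00): a=4.4256, h=4.0514
  candidates: C₊=(4.0328,4.5968) cross=29.801; C₋=(2.2504,-3.3077) cross=-29.801
  mode - wants cross < 0 → take C=(2.2504,-3.3077) (cross=-29.801)
ex = (C−B)/|BC| = (0.5710,-0.8210); ey = (0.8210,0.5710)
P = B + -3.26·ex + 1.65·ey = (-1.6825,5.2365)

-1.68 5.24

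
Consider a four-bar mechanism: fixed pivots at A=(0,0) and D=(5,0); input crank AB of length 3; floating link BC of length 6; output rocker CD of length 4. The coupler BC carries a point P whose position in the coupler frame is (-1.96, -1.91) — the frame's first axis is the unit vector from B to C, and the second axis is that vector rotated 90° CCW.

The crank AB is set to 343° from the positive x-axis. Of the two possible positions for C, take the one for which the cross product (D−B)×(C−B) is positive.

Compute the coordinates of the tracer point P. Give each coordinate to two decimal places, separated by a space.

A=(0,0), D=(5.00,0)
B = A + 3.00·(cos343°, sin343°) = (2.8689, -0.8771)
|BD| = 2.3045
circle(B,6.00) ∩ circle(D,4.00): a=5.4915, h=2.4172
  candidates: C₊=(7.0271,3.4483) cross=5.571; C₋=(8.8672,-1.0223) cross=-5.571
  mode + wants cross > 0 → take C=(7.0271,3.4483) (cross=5.571)
ex = (C−B)/|BC| = (0.6930,0.7209); ey = (-0.7209,0.6930)
P = B + -1.96·ex + -1.91·ey = (2.8875,-3.6138)

2.89 -3.61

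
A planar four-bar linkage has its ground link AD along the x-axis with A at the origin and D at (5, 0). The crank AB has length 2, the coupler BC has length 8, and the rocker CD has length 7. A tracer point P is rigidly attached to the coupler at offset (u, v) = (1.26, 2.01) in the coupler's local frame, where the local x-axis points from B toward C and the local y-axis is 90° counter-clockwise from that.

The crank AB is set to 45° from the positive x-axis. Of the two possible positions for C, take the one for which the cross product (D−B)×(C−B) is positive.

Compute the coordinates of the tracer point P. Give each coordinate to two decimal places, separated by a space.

A=(0,0), D=(5.00,0)
B = A + 2.00·(cos45°, sin45°) = (1.4142, 1.4142)
|BD| = 3.8546
circle(B,8.00) ∩ circle(D,7.00): a=3.8730, h=7.0000
  candidates: C₊=(7.5854,6.5051) cross=26.982; C₋=(2.4489,-6.5186) cross=-26.982
  mode + wants cross > 0 → take C=(7.5854,6.5051) (cross=26.982)
ex = (C−B)/|BC| = (0.7714,0.6364); ey = (-0.6364,0.7714)
P = B + 1.26·ex + 2.01·ey = (1.1071,3.7665)

1.11 3.77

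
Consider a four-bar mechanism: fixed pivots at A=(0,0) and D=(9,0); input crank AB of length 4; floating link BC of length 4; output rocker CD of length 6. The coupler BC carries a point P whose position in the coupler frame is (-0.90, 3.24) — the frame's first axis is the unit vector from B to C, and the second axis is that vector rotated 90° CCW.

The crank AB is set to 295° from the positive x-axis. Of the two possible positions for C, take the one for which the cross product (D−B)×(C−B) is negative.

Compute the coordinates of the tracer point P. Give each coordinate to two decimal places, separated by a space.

A=(0,0), D=(9.00,0)
B = A + 4.00·(cos295°, sin295°) = (1.6905, -3.6252)
|BD| = 8.1591
circle(B,4.00) ∩ circle(D,6.00): a=2.8539, h=2.8027
  candidates: C₊=(3.0020,0.1537) cross=22.867; C₋=(5.4925,-4.8680) cross=-22.867
  mode - wants cross < 0 → take C=(5.4925,-4.8680) (cross=-22.867)
ex = (C−B)/|BC| = (0.9505,-0.3107); ey = (0.3107,0.9505)
P = B + -0.90·ex + 3.24·ey = (1.8417,-0.2660)

1.84 -0.27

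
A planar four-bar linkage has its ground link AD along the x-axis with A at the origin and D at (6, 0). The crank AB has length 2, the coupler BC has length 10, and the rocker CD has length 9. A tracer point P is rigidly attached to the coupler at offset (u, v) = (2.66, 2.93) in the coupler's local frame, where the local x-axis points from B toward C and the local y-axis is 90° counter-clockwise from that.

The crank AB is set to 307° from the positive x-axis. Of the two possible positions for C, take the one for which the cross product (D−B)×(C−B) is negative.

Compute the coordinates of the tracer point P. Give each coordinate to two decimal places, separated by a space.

5.16 -1.44

A=(0,0), D=(6.00,0)
B = A + 2.00·(cos307°, sin307°) = (1.2036, -1.5973)
|BD| = 5.0553
circle(B,10.00) ∩ circle(D,9.00): a=4.4069, h=8.9766
  candidates: C₊=(2.5485,8.3119) cross=45.380; C₋=(8.2210,-8.7217) cross=-45.380
  mode - wants cross < 0 → take C=(8.2210,-8.7217) (cross=-45.380)
ex = (C−B)/|BC| = (0.7017,-0.7124); ey = (0.7124,0.7017)
P = B + 2.66·ex + 2.93·ey = (5.1577,-1.4363)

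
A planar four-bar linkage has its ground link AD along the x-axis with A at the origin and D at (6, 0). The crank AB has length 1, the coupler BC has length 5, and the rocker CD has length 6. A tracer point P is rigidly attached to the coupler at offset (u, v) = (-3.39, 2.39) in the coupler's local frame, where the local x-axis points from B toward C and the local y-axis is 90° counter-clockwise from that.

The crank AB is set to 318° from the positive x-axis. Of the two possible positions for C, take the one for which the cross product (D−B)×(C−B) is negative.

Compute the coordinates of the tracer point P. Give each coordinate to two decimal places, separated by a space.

1.40 3.43

A=(0,0), D=(6.00,0)
B = A + 1.00·(cos318°, sin318°) = (0.7431, -0.6691)
|BD| = 5.2993
circle(B,5.00) ∩ circle(D,6.00): a=1.6118, h=4.7331
  candidates: C₊=(1.7444,4.2296) cross=25.082; C₋=(2.9396,-5.1608) cross=-25.082
  mode - wants cross < 0 → take C=(2.9396,-5.1608) (cross=-25.082)
ex = (C−B)/|BC| = (0.4393,-0.8983); ey = (0.8983,0.4393)
P = B + -3.39·ex + 2.39·ey = (1.4010,3.4262)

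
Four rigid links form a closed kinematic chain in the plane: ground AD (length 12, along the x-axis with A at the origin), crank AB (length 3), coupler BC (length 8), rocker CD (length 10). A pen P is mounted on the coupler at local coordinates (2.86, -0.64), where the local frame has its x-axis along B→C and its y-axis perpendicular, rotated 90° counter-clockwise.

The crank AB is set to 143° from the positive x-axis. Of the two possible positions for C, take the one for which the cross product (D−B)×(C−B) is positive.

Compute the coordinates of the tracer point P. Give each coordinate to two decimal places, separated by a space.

A=(0,0), D=(12.00,0)
B = A + 3.00·(cos143°, sin143°) = (-2.3959, 1.8054)
|BD| = 14.5087
circle(B,8.00) ∩ circle(D,10.00): a=6.0137, h=5.2759
  candidates: C₊=(4.2276,6.2920) cross=76.547; C₋=(2.9145,-4.1778) cross=-76.547
  mode + wants cross > 0 → take C=(4.2276,6.2920) (cross=76.547)
ex = (C−B)/|BC| = (0.8279,0.5608); ey = (-0.5608,0.8279)
P = B + 2.86·ex + -0.64·ey = (0.3309,2.8795)

0.33 2.88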